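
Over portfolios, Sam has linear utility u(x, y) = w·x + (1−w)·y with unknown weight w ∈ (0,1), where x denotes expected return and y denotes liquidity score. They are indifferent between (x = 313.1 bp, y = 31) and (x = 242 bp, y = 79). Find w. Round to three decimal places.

u(313.1,31) = u(242,79) means w·313.1 + (1−w)·31 = w·242 + (1−w)·79.
w·(313.1−242) = (1−w)·(79−31), i.e. w·71.1 = (1−w)·48.
The marginal rate of substitution is 48/71.1, so w = 48/(71.1+48) = 0.403.

w = 0.403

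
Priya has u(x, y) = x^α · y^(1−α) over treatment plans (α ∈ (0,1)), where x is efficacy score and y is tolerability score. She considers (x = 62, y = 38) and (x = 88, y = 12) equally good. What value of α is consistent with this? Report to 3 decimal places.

The Cobb–Douglas utilities coincide, so 62^α·38^(1−α) = 88^α·12^(1−α).
(62/88)^α = (12/38)^(1−α); take logs: α·ln(62/88) = (1−α)·ln(12/38), i.e. α·-0.350202 = (1−α)·-1.152680.
So α/(1−α) = (-1.152680)/(-0.350202) = 3.291472, and α = 3.291472/4.291472 ≈ 0.767.

α ≈ 0.767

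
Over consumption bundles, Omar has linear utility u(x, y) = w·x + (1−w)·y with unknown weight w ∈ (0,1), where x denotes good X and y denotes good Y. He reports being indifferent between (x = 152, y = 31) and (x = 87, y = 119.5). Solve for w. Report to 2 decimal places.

w = 0.58

u(152,31) = u(87,119.5) means w·152 + (1−w)·31 = w·87 + (1−w)·119.5.
Rearranging, 65·w − 88.5·(1−w) = 0.
So w/(1−w) = 88.5/65 = 1.3615, giving w = 88.5/(65+88.5) = 0.58.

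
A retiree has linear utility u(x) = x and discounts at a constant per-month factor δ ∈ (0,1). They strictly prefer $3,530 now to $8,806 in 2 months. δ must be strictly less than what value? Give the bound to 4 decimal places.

δ < 0.6331

Comparing present values: 3530 > δ^2·8806.
Dividing by 8806: δ^2 < 0.40086. Both sides are positive, so the square root keeps the direction.
δ < (3530/8806)^(1/2) ≈ 0.6331.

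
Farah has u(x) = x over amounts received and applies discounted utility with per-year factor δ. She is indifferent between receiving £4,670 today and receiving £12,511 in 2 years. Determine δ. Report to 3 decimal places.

δ ≈ 0.611

The payoff in 2 years is discounted by δ^2, so u(4670) = δ^2·u(12511) and δ^2 = u(4670)/u(12511).
With u(x) = x: δ^2 = 4670/12511 = 0.37327.
So δ = 0.37327^(1/2) ≈ 0.611.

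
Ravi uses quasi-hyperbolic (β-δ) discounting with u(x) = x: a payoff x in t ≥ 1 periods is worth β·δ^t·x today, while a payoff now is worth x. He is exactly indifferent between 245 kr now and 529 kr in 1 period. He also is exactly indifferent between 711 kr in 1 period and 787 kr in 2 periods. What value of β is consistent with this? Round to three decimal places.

β ≈ 0.513

Both payoffs in the second observation are in the future, so β drops out: δ^1·711 = δ^2·787 ⇒ δ = 711/787 = 0.90343.
Now use the now-vs-future pair: 245 = β·δ·529 gives β = 245/(0.90343·529) ≈ 0.513.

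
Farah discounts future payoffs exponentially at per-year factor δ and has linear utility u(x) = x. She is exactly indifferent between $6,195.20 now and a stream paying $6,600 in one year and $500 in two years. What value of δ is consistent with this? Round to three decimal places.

Equating present values: 6195.20 = 6600δ + 500δ².
That is, 500δ² + 6600δ − 6195.20 = 0, a quadratic in δ.
δ = (−6600 + √(6600² + 4·500·6195.20)) / (2·500) = (−6600 + √55950400.00) / 1000 ≈ 0.880.

δ ≈ 0.880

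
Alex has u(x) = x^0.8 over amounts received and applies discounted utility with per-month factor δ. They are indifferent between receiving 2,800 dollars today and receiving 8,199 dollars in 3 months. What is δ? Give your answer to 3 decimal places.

The payoff in 3 months is discounted by δ^3, so u(2800) = δ^3·u(8199) and δ^3 = u(2800)/u(8199).
With u(x) = x^0.8: δ^3 = 2800^0.8/8199^0.8 = (2800/8199)^0.8 = 0.42337.
Taking the cube root: δ = 0.42337^(1/3) ≈ 0.751.

δ ≈ 0.751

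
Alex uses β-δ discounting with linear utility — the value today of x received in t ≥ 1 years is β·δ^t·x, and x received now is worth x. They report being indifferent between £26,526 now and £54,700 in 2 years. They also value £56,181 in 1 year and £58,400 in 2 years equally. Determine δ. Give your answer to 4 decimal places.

δ ≈ 0.9620

From the later pair, β·δ^1·56181 = β·δ^2·58400; dividing through, δ = 56181/58400 = 0.96200.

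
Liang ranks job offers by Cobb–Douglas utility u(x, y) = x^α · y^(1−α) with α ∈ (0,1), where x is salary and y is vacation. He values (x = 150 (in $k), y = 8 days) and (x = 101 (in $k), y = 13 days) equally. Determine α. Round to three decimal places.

α ≈ 0.551

Set the two utilities equal: 150^α·8^(1−α) = 101^α·13^(1−α).
Rearrange to (150/101)^α = (13/8)^(1−α) and take logs: α·0.395515 = (1−α)·0.485508.
So α/(1−α) = (0.485508)/(0.395515) = 1.227534, and α = 1.227534/2.227534 ≈ 0.551.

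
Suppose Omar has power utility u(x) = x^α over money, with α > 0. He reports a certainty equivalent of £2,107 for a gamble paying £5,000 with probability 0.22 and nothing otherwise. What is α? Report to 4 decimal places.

Since u(0) = 0, the lottery's EU is 0.22·5000^α.
Indifference: 2107^α = 0.22·5000^α, so (2107/5000)^α = 0.22.
Take logs: α = ln 0.22 / ln(2107/5000) ≈ 1.752112.

α ≈ 1.7521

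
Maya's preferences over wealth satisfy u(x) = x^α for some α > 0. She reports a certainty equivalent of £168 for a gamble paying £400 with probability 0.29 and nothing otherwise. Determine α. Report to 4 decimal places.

Since u(0) = 0, the lottery's EU is 0.29·400^α.
Indifference: 168^α = 0.29·400^α, so (168/400)^α = 0.29.
α = ln(0.29) / ln(168/400) = -1.2378744/-0.8675006 ≈ 1.4269.

α ≈ 1.4269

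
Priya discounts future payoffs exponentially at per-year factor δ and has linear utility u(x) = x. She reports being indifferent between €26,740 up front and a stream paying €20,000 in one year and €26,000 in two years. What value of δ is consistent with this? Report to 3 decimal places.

Present value of the stream is 20000·δ + 26000·δ². Indifference gives 20000δ + 26000δ² = 26740.
So 26000δ² + 20000δ − 26740 = 0.
The positive root is δ = [−20000 + √(20000² + 4·26000·26740)] / (2·26000) = (−20000 + 56400.000)/52000 ≈ 0.700.

δ ≈ 0.700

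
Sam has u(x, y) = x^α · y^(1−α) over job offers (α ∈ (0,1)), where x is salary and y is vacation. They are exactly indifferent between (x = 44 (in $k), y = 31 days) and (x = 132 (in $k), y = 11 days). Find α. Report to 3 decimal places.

α ≈ 0.485

Set the two utilities equal: 44^α·31^(1−α) = 132^α·11^(1−α).
Rearrange to (44/132)^α = (11/31)^(1−α) and take logs: α·-1.098612 = (1−α)·-1.036092.
With A = -1.098612 and B = -1.036092: α·A = (1−α)·B, so α = B/(A+B) = -1.036092/-2.134704 ≈ 0.485.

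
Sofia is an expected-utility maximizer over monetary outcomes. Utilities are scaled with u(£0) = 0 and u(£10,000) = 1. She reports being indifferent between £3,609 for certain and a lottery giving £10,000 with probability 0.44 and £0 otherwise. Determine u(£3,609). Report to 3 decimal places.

0.440

By the standard-gamble method, u(£3,609) is just the indifference probability on the best outcome: 0.44.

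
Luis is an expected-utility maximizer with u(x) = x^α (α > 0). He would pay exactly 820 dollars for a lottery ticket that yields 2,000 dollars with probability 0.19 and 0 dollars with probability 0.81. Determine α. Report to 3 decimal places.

EU(lottery) = 0.19·2000^α + 0.81·0 = 0.19·2000^α.
Setting u(820) equal to that: 820^α = 0.19·2000^α ⇒ (820/2000)^α = 0.19.
α = ln(0.19) / ln(820/2000) = -1.660731/-0.891598 ≈ 1.863.

α ≈ 1.863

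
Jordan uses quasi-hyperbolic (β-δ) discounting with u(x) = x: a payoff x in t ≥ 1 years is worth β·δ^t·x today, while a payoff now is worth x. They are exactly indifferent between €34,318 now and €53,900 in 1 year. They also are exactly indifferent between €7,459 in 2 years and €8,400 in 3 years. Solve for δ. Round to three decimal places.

Both payoffs in the second observation are in the future, so β drops out: δ^2·7459 = δ^3·8400 ⇒ δ = 7459/8400 = 0.88798.

δ ≈ 0.888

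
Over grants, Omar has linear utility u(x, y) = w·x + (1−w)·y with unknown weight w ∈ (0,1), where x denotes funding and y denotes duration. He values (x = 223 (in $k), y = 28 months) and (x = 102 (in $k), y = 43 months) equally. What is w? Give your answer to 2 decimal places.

Indifference: w·223 + (1−w)·28 = w·102 + (1−w)·43.
w·(223−102) = (1−w)·(43−28), i.e. w·121 = (1−w)·15.
So w/(1−w) = 15/121 = 0.1240, giving w = 15/(121+15) = 0.11.

w = 0.11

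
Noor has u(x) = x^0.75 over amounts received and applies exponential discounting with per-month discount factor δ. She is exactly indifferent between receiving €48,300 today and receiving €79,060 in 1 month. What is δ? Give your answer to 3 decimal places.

δ ≈ 0.691

Indifference means u(48300) = δ · u(79060), so δ = u(48300)/u(79060).
With u(x) = x^0.75: δ = 48300^0.75/79060^0.75 = (48300/79060)^0.75 = 0.69102.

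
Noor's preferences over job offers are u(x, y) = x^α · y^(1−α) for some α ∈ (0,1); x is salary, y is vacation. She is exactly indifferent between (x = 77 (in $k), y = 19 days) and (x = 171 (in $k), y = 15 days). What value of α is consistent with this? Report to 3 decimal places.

Set the two utilities equal: 77^α·19^(1−α) = 171^α·15^(1−α).
Taking logs: α·ln 77 + (1−α)·ln 19 = α·ln 171 + (1−α)·ln 15, i.e. α·-0.797858 = (1−α)·-0.236389.
With A = -0.797858 and B = -0.236389: α·A = (1−α)·B, so α = B/(A+B) = -0.236389/-1.034247 ≈ 0.229.

α ≈ 0.229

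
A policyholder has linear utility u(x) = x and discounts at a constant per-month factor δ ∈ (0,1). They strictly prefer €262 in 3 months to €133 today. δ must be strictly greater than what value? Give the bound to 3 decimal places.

Under u(x) = x this choice says 133 < δ^3·262.
So δ^3 > 133/262 = 0.50763; taking the cube root of both positive sides preserves the inequality.
δ > (133/262)^(1/3) ≈ 0.798.

δ > 0.798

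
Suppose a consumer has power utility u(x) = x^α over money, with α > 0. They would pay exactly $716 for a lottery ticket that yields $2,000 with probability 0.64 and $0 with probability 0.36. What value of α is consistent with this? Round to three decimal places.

α ≈ 0.434

Since u(0) = 0, the lottery's EU is 0.64·2000^α.
Setting u(716) equal to that: 716^α = 0.64·2000^α ⇒ (716/2000)^α = 0.64.
Take logs: α = ln 0.64 / ln(716/2000) ≈ 0.43446.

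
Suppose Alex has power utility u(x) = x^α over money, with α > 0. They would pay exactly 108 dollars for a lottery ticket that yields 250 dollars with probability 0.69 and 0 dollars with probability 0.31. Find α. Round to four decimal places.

α ≈ 0.4421

The lottery's expected utility is 0.69·u(250) + 0.31·u(0) = 0.69·250^α (since u(0) = 0 for α > 0).
Indifference: 108^α = 0.69·250^α, so (108/250)^α = 0.69.
Taking logs: α·ln(108/250) = ln(0.69), so α = -0.3710637 / -0.8393297 ≈ 0.4421.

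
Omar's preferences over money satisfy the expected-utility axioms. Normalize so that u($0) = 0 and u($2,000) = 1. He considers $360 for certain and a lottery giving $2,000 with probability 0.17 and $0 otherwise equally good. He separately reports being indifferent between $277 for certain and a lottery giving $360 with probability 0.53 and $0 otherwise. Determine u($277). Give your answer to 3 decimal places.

0.090

From the first indifference, u($360) = 0.17·u($2,000) + 0.83·u($0) = 0.17·1 + 0.83·0 = 0.17.
The second indifference gives u($277) = 0.53·u($360) + 0.47·u($0) = 0.53·0.17 + 0.47·0.00 = 0.0901.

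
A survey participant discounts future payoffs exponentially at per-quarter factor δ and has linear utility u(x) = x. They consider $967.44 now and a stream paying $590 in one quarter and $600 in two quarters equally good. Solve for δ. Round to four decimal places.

Equating present values: 967.44 = 590δ + 600δ².
That is, 600δ² + 590δ − 967.44 = 0, a quadratic in δ.
By the quadratic formula (taking the positive root), δ = (−590 + √2669956.00) / 1200 ≈ 0.8700.

δ ≈ 0.8700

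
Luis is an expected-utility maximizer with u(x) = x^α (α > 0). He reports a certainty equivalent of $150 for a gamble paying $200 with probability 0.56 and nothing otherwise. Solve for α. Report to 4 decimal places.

α ≈ 2.0155

The lottery's expected utility is 0.56·u(200) + 0.44·u(0) = 0.56·200^α (since u(0) = 0 for α > 0).
Indifference: 150^α = 0.56·200^α, so (150/200)^α = 0.56.
α = ln(0.56) / ln(150/200) = -0.5798185/-0.2876821 ≈ 2.0155.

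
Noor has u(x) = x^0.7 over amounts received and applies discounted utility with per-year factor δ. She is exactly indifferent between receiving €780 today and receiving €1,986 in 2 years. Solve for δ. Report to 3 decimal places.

δ ≈ 0.721

Equating discounted utilities: u(780) = δ^2·u(1986) ⇒ δ^2 = u(780)/u(1986).
Since u(x) = x^0.7, δ^2 = (780/1986)^0.7 = 0.39275^0.7 = 0.51985.
Taking the square root: δ = 0.51985^(1/2) ≈ 0.721.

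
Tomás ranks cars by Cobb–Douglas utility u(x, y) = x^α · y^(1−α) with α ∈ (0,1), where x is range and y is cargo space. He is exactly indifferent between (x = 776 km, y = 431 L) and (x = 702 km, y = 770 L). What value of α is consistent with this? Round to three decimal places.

Indifference: 776^α · 431^(1−α) = 702^α · 770^(1−α).
Rearrange to (776/702)^α = (770/431)^(1−α) and take logs: α·0.100219 = (1−α)·0.580282.
Thus α·(0.680501) = 0.580282, so α = 0.580282/0.680501 ≈ 0.853.

α ≈ 0.853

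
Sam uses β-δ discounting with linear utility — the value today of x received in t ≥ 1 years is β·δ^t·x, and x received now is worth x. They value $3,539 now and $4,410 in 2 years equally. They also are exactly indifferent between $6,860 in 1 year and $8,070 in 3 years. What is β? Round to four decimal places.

β ≈ 0.9440

The second indifference involves only future payoffs, so β cancels: β·δ^1·6860 = β·δ^3·8070, giving δ^2 = 6860/8070 = 0.85006, so δ = 0.92199.
Substituting δ into 3539 = β·δ^2·4410: β = 3539/(3748.773) ≈ 0.9440.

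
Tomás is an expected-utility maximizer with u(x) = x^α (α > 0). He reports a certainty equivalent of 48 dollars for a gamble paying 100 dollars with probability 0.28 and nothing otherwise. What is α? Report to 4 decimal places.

α ≈ 1.7344

EU(lottery) = 0.28·100^α + 0.72·0 = 0.28·100^α.
Indifference: 48^α = 0.28·100^α, so (48/100)^α = 0.28.
α = ln(0.28) / ln(48/100) = -1.2729657/-0.7339692 ≈ 1.7344.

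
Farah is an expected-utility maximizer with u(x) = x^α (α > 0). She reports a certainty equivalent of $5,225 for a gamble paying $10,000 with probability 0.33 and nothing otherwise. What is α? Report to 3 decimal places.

α ≈ 1.708

Since u(0) = 0, the lottery's EU is 0.33·10000^α.
Equating: 5225^α = 0.33·10000^α, i.e. 0.5225^α = 0.33.
Taking logs: α·ln(5225/10000) = ln(0.33), so α = -1.108663 / -0.649130 ≈ 1.708.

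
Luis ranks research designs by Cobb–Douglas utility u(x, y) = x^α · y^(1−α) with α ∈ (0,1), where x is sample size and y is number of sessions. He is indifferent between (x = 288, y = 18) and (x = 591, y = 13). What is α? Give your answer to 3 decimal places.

Set the two utilities equal: 288^α·18^(1−α) = 591^α·13^(1−α).
Taking logs: α·ln 288 + (1−α)·ln 18 = α·ln 591 + (1−α)·ln 13, i.e. α·-0.718856 = (1−α)·-0.325422.
With A = -0.718856 and B = -0.325422: α·A = (1−α)·B, so α = B/(A+B) = -0.325422/-1.044278 ≈ 0.312.

α ≈ 0.312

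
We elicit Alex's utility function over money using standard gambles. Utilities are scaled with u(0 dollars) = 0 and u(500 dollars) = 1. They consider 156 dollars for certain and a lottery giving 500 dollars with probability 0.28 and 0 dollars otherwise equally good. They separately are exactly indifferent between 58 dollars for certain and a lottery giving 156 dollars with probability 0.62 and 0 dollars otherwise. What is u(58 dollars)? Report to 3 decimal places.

The first gamble pins u(156 dollars): it must equal 0.28·1 + 0.72·0 = 0.28.
Then u(58 dollars) = 0.62·u(156 dollars) + 0.38·u(0 dollars) = 0.62·0.28 + 0.38·0.00 = 0.1736.

0.174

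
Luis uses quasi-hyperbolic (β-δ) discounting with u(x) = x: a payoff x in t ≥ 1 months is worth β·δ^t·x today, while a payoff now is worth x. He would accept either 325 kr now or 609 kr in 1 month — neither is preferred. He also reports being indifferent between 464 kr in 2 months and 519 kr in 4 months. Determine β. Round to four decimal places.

β ≈ 0.5644

The second indifference involves only future payoffs, so β cancels: β·δ^2·464 = β·δ^4·519, giving δ^2 = 464/519 = 0.89403, so δ = 0.94553.
The first indifference: 325 = β·δ·609, so β = 325/(δ·609) = 325/(0.94553·609) ≈ 0.5644.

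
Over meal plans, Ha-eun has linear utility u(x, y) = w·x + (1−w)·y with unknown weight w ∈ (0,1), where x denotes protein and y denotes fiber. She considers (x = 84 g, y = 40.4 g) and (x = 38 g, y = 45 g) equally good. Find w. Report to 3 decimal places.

u(84,40.4) = u(38,45) means w·84 + (1−w)·40.4 = w·38 + (1−w)·45.
Rearranging, 46·w − 4.6·(1−w) = 0.
Hence w = 4.6/(46+4.6) = 4.6/50.6 = 0.091.

w = 0.091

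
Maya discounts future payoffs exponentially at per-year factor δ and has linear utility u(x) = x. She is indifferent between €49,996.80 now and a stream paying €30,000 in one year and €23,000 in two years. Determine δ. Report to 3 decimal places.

Equating present values: 49996.80 = 30000δ + 23000δ².
That is, 23000δ² + 30000δ − 49996.80 = 0, a quadratic in δ.
δ = (−30000 + √(30000² + 4·23000·49996.80)) / (2·23000) = (−30000 + √5499705600.00) / 46000 ≈ 0.960.

δ ≈ 0.960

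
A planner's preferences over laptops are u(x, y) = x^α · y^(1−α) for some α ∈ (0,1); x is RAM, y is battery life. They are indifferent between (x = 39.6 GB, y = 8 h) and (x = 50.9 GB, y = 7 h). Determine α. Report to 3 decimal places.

α ≈ 0.347

Set the two utilities equal: 39.6^α·8^(1−α) = 50.9^α·7^(1−α).
(39.6/50.9)^α = (7/8)^(1−α); take logs: α·ln(39.6/50.9) = (1−α)·ln(7/8), i.e. α·-0.251034 = (1−α)·-0.133531.
So α/(1−α) = (-0.133531)/(-0.251034) = 0.531924, and α = 0.531924/1.531924 ≈ 0.347.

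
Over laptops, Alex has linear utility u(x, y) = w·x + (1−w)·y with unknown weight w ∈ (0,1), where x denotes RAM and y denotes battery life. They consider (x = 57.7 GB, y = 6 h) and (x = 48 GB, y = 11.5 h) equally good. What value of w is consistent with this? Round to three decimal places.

Indifference: w·57.7 + (1−w)·6 = w·48 + (1−w)·11.5.
Collecting terms: w·9.7 = (1−w)·5.5.
Hence w = 5.5/(9.7+5.5) = 5.5/15.2 = 0.362.

w = 0.362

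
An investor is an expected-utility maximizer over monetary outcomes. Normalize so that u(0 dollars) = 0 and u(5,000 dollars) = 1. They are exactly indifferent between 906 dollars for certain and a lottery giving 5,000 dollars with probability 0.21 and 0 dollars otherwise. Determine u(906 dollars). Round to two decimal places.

0.21

u(906 dollars) equals the lottery's expected utility: 0.21·1 + 0.79·0 = 0.21.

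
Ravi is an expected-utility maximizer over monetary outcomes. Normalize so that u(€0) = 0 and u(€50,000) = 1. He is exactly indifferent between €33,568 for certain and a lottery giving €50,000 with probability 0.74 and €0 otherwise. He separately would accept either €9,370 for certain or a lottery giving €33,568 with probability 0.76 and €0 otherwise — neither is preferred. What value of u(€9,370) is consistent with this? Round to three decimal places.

0.562

The first gamble pins u(€33,568): it must equal 0.74·1 + 0.26·0 = 0.74.
The second indifference gives u(€9,370) = 0.76·u(€33,568) + 0.24·u(€0) = 0.76·0.74 + 0.24·0.00 = 0.5624.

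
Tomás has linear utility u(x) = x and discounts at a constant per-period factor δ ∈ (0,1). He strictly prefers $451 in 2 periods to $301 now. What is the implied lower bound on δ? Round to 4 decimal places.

The preference means 301 < δ^2·451.
So δ^2 > 301/451 = 0.66741; taking the square root of both positive sides preserves the inequality.
δ > 0.66741^(1/2) = 0.8169.

δ > 0.8169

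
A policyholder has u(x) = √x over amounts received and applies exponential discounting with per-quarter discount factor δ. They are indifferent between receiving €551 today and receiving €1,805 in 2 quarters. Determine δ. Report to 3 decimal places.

δ ≈ 0.743

Indifference means u(551) = δ^2 · u(1805), so δ^2 = u(551)/u(1805).
With u(x) = √x: δ^2 = √551/√1805 = √(551/1805) = 0.55251.
Hence δ = (0.55251)^(1/2) = 0.74331.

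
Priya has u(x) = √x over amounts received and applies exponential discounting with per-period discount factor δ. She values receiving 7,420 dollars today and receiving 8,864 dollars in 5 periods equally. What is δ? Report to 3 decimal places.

Indifference means u(7420) = δ^5 · u(8864), so δ^5 = u(7420)/u(8864).
With u(x) = √x: δ^5 = √7420/√8864 = √(7420/8864) = 0.91493.
Taking the 5th root: δ = 0.91493^(1/5) ≈ 0.982.

δ ≈ 0.982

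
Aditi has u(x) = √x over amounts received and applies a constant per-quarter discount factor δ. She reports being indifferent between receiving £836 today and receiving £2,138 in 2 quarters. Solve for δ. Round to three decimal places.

δ ≈ 0.791

Equating discounted utilities: u(836) = δ^2·u(2138) ⇒ δ^2 = u(836)/u(2138).
Since u(x) = √x, δ^2 = √(836/2138) = 0.62532.
So δ = 0.62532^(1/2) ≈ 0.791.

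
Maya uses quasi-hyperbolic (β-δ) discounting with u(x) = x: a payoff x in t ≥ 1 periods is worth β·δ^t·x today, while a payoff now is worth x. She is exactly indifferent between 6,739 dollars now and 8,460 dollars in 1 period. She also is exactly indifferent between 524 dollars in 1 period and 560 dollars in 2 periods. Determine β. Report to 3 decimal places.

β ≈ 0.851

From the later pair, β·δ^1·524 = β·δ^2·560; dividing through, δ = 524/560 = 0.93571.
The first indifference: 6739 = β·δ·8460, so β = 6739/(δ·8460) = 6739/(0.93571·8460) ≈ 0.851.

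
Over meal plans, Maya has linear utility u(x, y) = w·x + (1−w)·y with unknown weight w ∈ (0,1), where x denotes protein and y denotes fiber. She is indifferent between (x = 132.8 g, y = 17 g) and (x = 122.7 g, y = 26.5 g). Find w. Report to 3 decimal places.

w = 0.485

Equating utilities: w·132.8 + (1−w)·17 = w·122.7 + (1−w)·26.5.
Collecting terms: w·10.1 = (1−w)·9.5.
Hence w = 9.5/(10.1+9.5) = 9.5/19.6 = 0.485.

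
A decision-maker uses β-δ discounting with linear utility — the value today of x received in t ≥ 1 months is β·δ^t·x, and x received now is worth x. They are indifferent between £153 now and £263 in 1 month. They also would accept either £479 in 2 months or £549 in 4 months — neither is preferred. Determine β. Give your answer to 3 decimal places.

β ≈ 0.623

Both payoffs in the second observation are in the future, so β drops out: δ^2·479 = δ^4·549 ⇒ δ^2 = 479/549 = 0.87250, so δ = 0.93407.
Substituting δ into 153 = β·δ·263: β = 153/(245.662) ≈ 0.623.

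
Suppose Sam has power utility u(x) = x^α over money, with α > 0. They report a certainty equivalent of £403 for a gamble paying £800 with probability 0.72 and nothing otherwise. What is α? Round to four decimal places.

α ≈ 0.4791

Since u(0) = 0, the lottery's EU is 0.72·800^α.
Indifference: 403^α = 0.72·800^α, so (403/800)^α = 0.72.
α = ln(0.72) / ln(403/800) = -0.3285041/-0.6856752 ≈ 0.4791.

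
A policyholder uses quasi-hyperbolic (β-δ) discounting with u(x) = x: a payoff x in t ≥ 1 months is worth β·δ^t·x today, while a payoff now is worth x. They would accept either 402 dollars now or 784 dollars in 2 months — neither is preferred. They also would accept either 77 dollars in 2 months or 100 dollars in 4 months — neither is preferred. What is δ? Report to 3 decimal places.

δ ≈ 0.877

From the later pair, β·δ^2·77 = β·δ^4·100; dividing through, δ^2 = 77/100 = 0.77000, so δ = 0.87750.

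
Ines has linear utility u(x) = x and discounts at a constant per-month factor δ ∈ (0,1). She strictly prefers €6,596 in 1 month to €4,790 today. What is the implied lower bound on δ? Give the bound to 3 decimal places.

Comparing present values: 4790 < δ·6596.
Dividing through by 6596 gives δ > 0.72620.

δ > 0.726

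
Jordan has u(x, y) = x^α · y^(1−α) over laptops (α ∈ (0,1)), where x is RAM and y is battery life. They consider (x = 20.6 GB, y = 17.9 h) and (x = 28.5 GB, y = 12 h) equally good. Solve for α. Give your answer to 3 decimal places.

The Cobb–Douglas utilities coincide, so 20.6^α·17.9^(1−α) = 28.5^α·12^(1−α).
Taking logs: α·ln 20.6 + (1−α)·ln 17.9 = α·ln 28.5 + (1−α)·ln 12, i.e. α·-0.324613 = (1−α)·-0.399894.
So α/(1−α) = (-0.399894)/(-0.324613) = 1.231910, and α = 1.231910/2.231910 ≈ 0.552.

α ≈ 0.552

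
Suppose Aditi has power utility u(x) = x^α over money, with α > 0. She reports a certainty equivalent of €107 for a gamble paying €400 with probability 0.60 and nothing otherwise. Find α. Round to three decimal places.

α ≈ 0.387

The lottery's expected utility is 0.60·u(400) + 0.40·u(0) = 0.60·400^α (since u(0) = 0 for α > 0).
Indifference: 107^α = 0.60·400^α, so (107/400)^α = 0.60.
α = ln(0.60) / ln(107/400) = -0.510826/-1.318636 ≈ 0.387.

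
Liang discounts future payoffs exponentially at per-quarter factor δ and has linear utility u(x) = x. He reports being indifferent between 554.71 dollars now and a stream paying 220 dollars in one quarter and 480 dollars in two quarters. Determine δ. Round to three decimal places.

δ ≈ 0.870

Equating present values: 554.71 = 220δ + 480δ².
Rearranged: 480δ² + 220δ − 554.71 = 0.
δ = (−220 + √(220² + 4·480·554.71)) / (2·480) = (−220 + √1113443.20) / 960 ≈ 0.870.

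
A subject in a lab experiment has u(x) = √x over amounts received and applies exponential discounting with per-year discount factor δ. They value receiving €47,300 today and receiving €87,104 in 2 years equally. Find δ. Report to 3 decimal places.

δ ≈ 0.858

The payoff in 2 years is discounted by δ^2, so u(47300) = δ^2·u(87104) and δ^2 = u(47300)/u(87104).
With u(x) = √x: δ^2 = √47300/√87104 = √(47300/87104) = 0.73691.
Hence δ = (0.73691)^(1/2) = 0.85843.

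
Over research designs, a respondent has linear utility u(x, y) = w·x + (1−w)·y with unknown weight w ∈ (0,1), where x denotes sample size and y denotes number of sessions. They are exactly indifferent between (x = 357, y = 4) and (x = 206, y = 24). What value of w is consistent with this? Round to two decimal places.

u(357,4) = u(206,24) means w·357 + (1−w)·4 = w·206 + (1−w)·24.
w·(357−206) = (1−w)·(24−4), i.e. w·151 = (1−w)·20.
The marginal rate of substitution is 20/151, so w = 20/(151+20) = 0.12.

w = 0.12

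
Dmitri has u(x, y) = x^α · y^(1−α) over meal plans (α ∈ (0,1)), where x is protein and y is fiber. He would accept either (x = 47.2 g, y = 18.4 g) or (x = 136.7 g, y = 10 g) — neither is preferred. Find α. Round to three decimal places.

α ≈ 0.364

Indifference: 47.2^α · 18.4^(1−α) = 136.7^α · 10^(1−α).
Rearrange to (47.2/136.7)^α = (10/18.4)^(1−α) and take logs: α·-1.063395 = (1−α)·-0.609766.
With A = -1.063395 and B = -0.609766: α·A = (1−α)·B, so α = B/(A+B) = -0.609766/-1.673161 ≈ 0.364.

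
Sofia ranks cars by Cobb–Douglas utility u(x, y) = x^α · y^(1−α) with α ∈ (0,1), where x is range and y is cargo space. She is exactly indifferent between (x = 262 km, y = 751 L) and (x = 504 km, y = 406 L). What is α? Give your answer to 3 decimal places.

The Cobb–Douglas utilities coincide, so 262^α·751^(1−α) = 504^α·406^(1−α).
(262/504)^α = (406/751)^(1−α); take logs: α·ln(262/504) = (1−α)·ln(406/751), i.e. α·-0.654232 = (1−α)·-0.615052.
So α/(1−α) = (-0.615052)/(-0.654232) = 0.940113, and α = 0.940113/1.940113 ≈ 0.485.

α ≈ 0.485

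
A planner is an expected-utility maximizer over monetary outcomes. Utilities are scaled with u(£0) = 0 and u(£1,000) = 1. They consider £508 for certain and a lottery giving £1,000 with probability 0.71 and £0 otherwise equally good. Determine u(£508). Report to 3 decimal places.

0.710

By the standard-gamble method, u(£508) is just the indifference probability on the best outcome: 0.71.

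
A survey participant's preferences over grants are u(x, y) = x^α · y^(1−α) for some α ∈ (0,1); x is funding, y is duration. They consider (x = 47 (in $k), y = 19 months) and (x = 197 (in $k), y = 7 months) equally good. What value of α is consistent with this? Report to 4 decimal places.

Indifference: 47^α · 19^(1−α) = 197^α · 7^(1−α).
(47/197)^α = (7/19)^(1−α); take logs: α·ln(47/197) = (1−α)·ln(7/19), i.e. α·-1.4330561 = (1−α)·-0.9985288.
So α/(1−α) = (-0.9985288)/(-1.4330561) = 0.6967828, and α = 0.6967828/1.6967828 ≈ 0.4106.

α ≈ 0.4106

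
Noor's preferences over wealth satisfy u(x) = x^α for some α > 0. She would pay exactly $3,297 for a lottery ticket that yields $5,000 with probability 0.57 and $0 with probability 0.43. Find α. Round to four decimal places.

α ≈ 1.3499

The lottery's expected utility is 0.57·u(5000) + 0.43·u(0) = 0.57·5000^α (since u(0) = 0 for α > 0).
Setting u(3297) equal to that: 3297^α = 0.57·5000^α ⇒ (3297/5000)^α = 0.57.
Take logs: α = ln 0.57 / ln(3297/5000) ≈ 1.349868.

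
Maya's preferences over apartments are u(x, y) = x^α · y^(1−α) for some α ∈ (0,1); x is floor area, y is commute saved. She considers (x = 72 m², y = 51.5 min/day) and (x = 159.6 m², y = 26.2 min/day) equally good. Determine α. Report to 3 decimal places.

α ≈ 0.459

Set the two utilities equal: 72^α·51.5^(1−α) = 159.6^α·26.2^(1−α).
Rearrange to (72/159.6)^α = (26.2/51.5)^(1−α) and take logs: α·-0.796005 = (1−α)·-0.675822.
So α/(1−α) = (-0.675822)/(-0.796005) = 0.849017, and α = 0.849017/1.849017 ≈ 0.459.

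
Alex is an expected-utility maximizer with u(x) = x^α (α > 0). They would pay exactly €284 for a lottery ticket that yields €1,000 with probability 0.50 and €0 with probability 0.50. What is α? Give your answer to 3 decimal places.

The lottery's expected utility is 0.50·u(1000) + 0.50·u(0) = 0.50·1000^α (since u(0) = 0 for α > 0).
Indifference: 284^α = 0.50·1000^α, so (284/1000)^α = 0.50.
Taking logs: α·ln(284/1000) = ln(0.50), so α = -0.693147 / -1.258781 ≈ 0.551.

α ≈ 0.551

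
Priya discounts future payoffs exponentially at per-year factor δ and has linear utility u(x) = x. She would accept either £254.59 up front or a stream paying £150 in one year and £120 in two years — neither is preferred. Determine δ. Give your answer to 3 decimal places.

Present value of the stream is 150·δ + 120·δ². Indifference gives 150δ + 120δ² = 254.59.
So 120δ² + 150δ − 254.59 = 0.
δ = (−150 + √(150² + 4·120·254.59)) / (2·120) = (−150 + √144703.20) / 240 ≈ 0.960.

δ ≈ 0.960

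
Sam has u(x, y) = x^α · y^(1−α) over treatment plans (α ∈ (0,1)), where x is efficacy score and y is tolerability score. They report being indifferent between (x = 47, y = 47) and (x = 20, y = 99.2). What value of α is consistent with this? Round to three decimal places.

α ≈ 0.466

Indifference: 47^α · 47^(1−α) = 20^α · 99.2^(1−α).
Taking logs: α·ln 47 + (1−α)·ln 47 = α·ln 20 + (1−α)·ln 99.2, i.e. α·0.854415 = (1−α)·0.746990.
With A = 0.854415 and B = 0.746990: α·A = (1−α)·B, so α = B/(A+B) = 0.746990/1.601405 ≈ 0.466.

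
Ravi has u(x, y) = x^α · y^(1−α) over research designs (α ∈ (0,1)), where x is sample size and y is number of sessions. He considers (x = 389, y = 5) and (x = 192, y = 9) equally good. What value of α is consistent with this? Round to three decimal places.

α ≈ 0.454

Indifference: 389^α · 5^(1−α) = 192^α · 9^(1−α).
Taking logs: α·ln 389 + (1−α)·ln 5 = α·ln 192 + (1−α)·ln 9, i.e. α·0.706084 = (1−α)·0.587787.
Thus α·(1.293871) = 0.587787, so α = 0.587787/1.293871 ≈ 0.454.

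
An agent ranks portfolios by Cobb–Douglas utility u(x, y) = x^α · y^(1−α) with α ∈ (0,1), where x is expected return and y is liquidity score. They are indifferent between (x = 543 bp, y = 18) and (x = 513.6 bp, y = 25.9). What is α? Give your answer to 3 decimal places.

Set the two utilities equal: 543^α·18^(1−α) = 513.6^α·25.9^(1−α).
(543/513.6)^α = (25.9/18)^(1−α); take logs: α·ln(543/513.6) = (1−α)·ln(25.9/18), i.e. α·0.055665 = (1−α)·0.363871.
With A = 0.055665 and B = 0.363871: α·A = (1−α)·B, so α = B/(A+B) = 0.363871/0.419536 ≈ 0.867.

α ≈ 0.867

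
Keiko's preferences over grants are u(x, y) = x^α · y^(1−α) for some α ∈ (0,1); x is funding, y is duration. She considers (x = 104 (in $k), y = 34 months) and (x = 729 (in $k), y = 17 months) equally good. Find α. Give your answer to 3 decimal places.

α ≈ 0.263

The Cobb–Douglas utilities coincide, so 104^α·34^(1−α) = 729^α·17^(1−α).
(104/729)^α = (17/34)^(1−α); take logs: α·ln(104/729) = (1−α)·ln(17/34), i.e. α·-1.947283 = (1−α)·-0.693147.
With A = -1.947283 and B = -0.693147: α·A = (1−α)·B, so α = B/(A+B) = -0.693147/-2.640430 ≈ 0.263.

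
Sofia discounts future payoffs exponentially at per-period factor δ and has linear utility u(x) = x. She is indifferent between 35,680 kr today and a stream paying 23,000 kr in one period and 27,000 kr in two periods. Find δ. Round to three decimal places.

Present value of the stream is 23000·δ + 27000·δ². Indifference gives 23000δ + 27000δ² = 35680.
That is, 27000δ² + 23000δ − 35680 = 0, a quadratic in δ.
δ = (−23000 + √(23000² + 4·27000·35680)) / (2·27000) = (−23000 + √4382440000.00) / 54000 ≈ 0.800.

δ ≈ 0.800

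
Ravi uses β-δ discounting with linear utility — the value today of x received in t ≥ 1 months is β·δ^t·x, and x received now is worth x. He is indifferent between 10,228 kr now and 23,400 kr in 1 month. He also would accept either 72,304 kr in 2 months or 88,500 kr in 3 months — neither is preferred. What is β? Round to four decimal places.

From the later pair, β·δ^2·72304 = β·δ^3·88500; dividing through, δ = 72304/88500 = 0.81699.
The first indifference: 10228 = β·δ·23400, so β = 10228/(δ·23400) = 10228/(0.81699·23400) ≈ 0.5350.

β ≈ 0.5350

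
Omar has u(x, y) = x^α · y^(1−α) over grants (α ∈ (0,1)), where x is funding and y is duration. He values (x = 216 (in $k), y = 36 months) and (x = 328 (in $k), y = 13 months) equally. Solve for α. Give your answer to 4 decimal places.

The Cobb–Douglas utilities coincide, so 216^α·36^(1−α) = 328^α·13^(1−α).
Rearrange to (216/328)^α = (13/36)^(1−α) and take logs: α·-0.4177352 = (1−α)·-1.0185696.
So α/(1−α) = (-1.0185696)/(-0.4177352) = 2.4383140, and α = 2.4383140/3.4383140 ≈ 0.7092.

α ≈ 0.7092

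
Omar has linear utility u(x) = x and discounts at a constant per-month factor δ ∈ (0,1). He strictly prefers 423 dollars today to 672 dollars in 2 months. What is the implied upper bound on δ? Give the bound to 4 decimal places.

Comparing present values: 423 > δ^2·672.
Dividing by 672: δ^2 < 0.62946. Both sides are positive, so the square root keeps the direction.
δ < 0.62946^(1/2) = 0.7934.

δ < 0.7934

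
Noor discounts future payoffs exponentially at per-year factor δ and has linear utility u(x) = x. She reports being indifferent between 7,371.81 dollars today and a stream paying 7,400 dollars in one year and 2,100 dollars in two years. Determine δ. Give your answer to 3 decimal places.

δ ≈ 0.810

Present value of the stream is 7400·δ + 2100·δ². Indifference gives 7400δ + 2100δ² = 7371.81.
That is, 2100δ² + 7400δ − 7371.81 = 0, a quadratic in δ.
The positive root is δ = [−7400 + √(7400² + 4·2100·7371.81)] / (2·2100) = (−7400 + 10802.000)/4200 ≈ 0.810.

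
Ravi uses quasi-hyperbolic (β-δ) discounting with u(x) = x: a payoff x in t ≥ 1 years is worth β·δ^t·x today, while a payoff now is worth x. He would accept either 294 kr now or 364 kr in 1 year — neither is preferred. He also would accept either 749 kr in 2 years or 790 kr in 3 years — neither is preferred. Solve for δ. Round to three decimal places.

δ ≈ 0.948

From the later pair, β·δ^2·749 = β·δ^3·790; dividing through, δ = 749/790 = 0.94810.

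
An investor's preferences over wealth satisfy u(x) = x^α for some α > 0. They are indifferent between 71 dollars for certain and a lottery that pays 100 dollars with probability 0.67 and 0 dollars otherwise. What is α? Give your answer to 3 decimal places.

α ≈ 1.169

Since u(0) = 0, the lottery's EU is 0.67·100^α.
Equating: 71^α = 0.67·100^α, i.e. 0.7100^α = 0.67.
α = ln(0.67) / ln(71/100) = -0.400478/-0.342490 ≈ 1.169.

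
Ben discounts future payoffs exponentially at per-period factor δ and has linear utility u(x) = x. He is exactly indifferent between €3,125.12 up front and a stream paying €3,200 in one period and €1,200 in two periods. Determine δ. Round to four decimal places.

δ ≈ 0.7600

Equating present values: 3125.12 = 3200δ + 1200δ².
So 1200δ² + 3200δ − 3125.12 = 0.
The positive root is δ = [−3200 + √(3200² + 4·1200·3125.12)] / (2·1200) = (−3200 + 5024.000)/2400 ≈ 0.7600.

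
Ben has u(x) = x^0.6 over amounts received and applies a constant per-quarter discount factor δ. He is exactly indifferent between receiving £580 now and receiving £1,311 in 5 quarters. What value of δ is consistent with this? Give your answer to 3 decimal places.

Equating discounted utilities: u(580) = δ^5·u(1311) ⇒ δ^5 = u(580)/u(1311).
With u(x) = x^0.6: δ^5 = 580^0.6/1311^0.6 = (580/1311)^0.6 = 0.61305.
Hence δ = (0.61305)^(1/5) = 0.90677.

δ ≈ 0.907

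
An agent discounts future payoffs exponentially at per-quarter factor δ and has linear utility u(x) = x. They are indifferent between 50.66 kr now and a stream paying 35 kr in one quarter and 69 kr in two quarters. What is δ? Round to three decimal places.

The stream is worth 35δ + 69δ² today, so 35δ + 69δ² = 50.66.
Rearranged: 69δ² + 35δ − 50.66 = 0.
The positive root is δ = [−35 + √(35² + 4·69·50.66)] / (2·69) = (−35 + 123.317)/138 ≈ 0.640.

δ ≈ 0.640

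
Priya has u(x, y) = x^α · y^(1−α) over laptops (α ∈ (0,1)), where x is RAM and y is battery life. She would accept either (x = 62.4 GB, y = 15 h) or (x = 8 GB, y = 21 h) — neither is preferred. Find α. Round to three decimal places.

Indifference: 62.4^α · 15^(1−α) = 8^α · 21^(1−α).
(62.4/8)^α = (21/15)^(1−α); take logs: α·ln(62.4/8) = (1−α)·ln(21/15), i.e. α·2.054124 = (1−α)·0.336472.
With A = 2.054124 and B = 0.336472: α·A = (1−α)·B, so α = B/(A+B) = 0.336472/2.390596 ≈ 0.141.

α ≈ 0.141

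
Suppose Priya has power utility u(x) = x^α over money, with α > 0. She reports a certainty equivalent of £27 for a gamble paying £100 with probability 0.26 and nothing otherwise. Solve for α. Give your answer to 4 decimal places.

The lottery's expected utility is 0.26·u(100) + 0.74·u(0) = 0.26·100^α (since u(0) = 0 for α > 0).
Setting u(27) equal to that: 27^α = 0.26·100^α ⇒ (27/100)^α = 0.26.
Take logs: α = ln 0.26 / ln(27/100) ≈ 1.028824.

α ≈ 1.0288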